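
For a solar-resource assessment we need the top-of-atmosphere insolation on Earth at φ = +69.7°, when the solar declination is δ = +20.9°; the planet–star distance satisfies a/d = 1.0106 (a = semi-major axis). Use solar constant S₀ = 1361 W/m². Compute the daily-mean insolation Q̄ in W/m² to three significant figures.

Q̄ ≈ 465 W/m²

cos H₀ = −tan(+69.7°) tan(+20.900°) = -1.0323 ≤ −1 ⇒ polar day, H₀ = π.
Bracket: H₀ sin φ sin δ + cos φ cos δ sin H₀ = 3.1416×0.93789×0.35674 + 0.34694×0.93420×0.00000 = 1.051126 + 0.000000 = 1.051126.
Inverse-square distance factor (a/d)² = 1.0106² = 1.021312.
Q̄ = (S₀/π) × 1.021312 × [bracket] = (1361/π) × 1.021312 × 1.051126 = 465.1 W/m².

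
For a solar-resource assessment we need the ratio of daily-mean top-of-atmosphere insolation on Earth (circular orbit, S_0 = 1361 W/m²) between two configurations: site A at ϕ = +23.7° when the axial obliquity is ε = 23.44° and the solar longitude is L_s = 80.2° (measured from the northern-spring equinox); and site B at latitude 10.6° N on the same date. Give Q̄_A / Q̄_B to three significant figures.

— Configuration A (ϕ=+23.7°):
Solar declination: sin δ = sin ε · sin L_s = sin 23.44° × sin 80.2° = 0.39198, so δ = +23.078°.
cos h₀ = −tan(+23.7°) tan(+23.078°) = -0.1870, h₀ = 1.7589 rad.
Bracket: h₀ sin ϕ sin δ + cos ϕ cos δ sin h₀ = 1.7589×0.40195×0.39198 + 0.91566×0.91997×0.98235 = 0.277126 + 0.827512 = 1.104638.
Q̄ = (S_0/π) × [bracket] = (1361/π) × 1.104638 = 478.55 W/m².
— Configuration B (ϕ=+10.6°):
cos h₀ = −tan(+10.6°) tan(+23.078°) = -0.0797, h₀ = 1.6506 rad.
Bracket: h₀ sin ϕ sin δ + cos ϕ cos δ sin h₀ = 1.6506×0.18395×0.39198 + 0.98294×0.91997×0.99682 = 0.119016 + 0.901400 = 1.020416.
Q̄ = (S_0/π) × [bracket] = (1361/π) × 1.020416 = 442.06 W/m².
Ratio Q̄_A / Q̄_B = 478.55 / 442.06 = 1.083.

Q̄_A / Q̄_B ≈ 1.08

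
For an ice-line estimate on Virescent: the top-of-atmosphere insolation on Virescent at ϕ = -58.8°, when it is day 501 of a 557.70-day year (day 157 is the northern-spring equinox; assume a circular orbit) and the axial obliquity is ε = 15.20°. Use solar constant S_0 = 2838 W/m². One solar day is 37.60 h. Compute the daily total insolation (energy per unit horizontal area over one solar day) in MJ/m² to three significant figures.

Solar longitude: L_s = 360° × (501 − 157)/557.70 = 222.055°.
sin δ = sin 15.20° × sin 222.055° = -0.17563, so δ = -10.115°.
cos h₀ = −tan(-58.8°) tan(-10.115°) = -0.2946, h₀ = 1.8698 rad.
Bracket: h₀ sin ϕ sin δ + cos ϕ cos δ sin h₀ = 1.8698×-0.85536×-0.17563 + 0.51803×0.98446×0.95563 = 0.280894 + 0.487352 = 0.768246.
Q̄ = (S_0/π) × [bracket] = (2838/π) × 0.768246 = 694.01 W/m².
Daily total = Q̄ × 37.60 h × 3600 s/h = 694.01 × 37.60 × 3600 / 10⁶ = 93.94 MJ/m².

93.9 MJ/m²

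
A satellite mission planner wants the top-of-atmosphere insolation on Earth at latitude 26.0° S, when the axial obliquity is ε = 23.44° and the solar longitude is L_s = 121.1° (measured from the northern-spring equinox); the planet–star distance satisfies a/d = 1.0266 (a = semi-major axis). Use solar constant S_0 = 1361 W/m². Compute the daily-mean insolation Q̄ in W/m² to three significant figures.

Solar declination: sin δ = sin ε · sin L_s = sin 23.44° × sin 121.1° = 0.34061, so δ = +19.914°.
cos h₀ = −tan(-26.0°) tan(+19.914°) = 0.1767, h₀ = 1.3932 rad.
Bracket: h₀ sin ϕ sin δ + cos ϕ cos δ sin h₀ = 1.3932×-0.43837×0.34061 + 0.89879×0.94020×0.98427 = -0.208023 + 0.831750 = 0.623727.
Inverse-square distance factor (a/d)² = 1.0266² = 1.053908.
Q̄ = (S_0/π) × 1.053908 × [bracket] = (1361/π) × 1.053908 × 0.623727 = 284.8 W/m².

Q̄ ≈ 285 W/m²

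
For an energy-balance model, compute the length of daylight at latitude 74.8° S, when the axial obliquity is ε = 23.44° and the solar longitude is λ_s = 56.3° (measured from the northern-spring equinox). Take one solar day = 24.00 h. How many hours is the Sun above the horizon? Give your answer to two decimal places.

0.00 h

Solar declination: sin δ = sin ε · sin λ_s = sin 23.44° × sin 56.3° = 0.33094, so δ = +19.326°.
cos H₀ = −tan φ · tan δ = 1.2908 ≥ 1, so the Sun never rises (polar night) and H₀ = 0.
Daylight = 2H₀/(2π) × 24.00 h = (0.0000/π) × 24.00 = 0.00 h.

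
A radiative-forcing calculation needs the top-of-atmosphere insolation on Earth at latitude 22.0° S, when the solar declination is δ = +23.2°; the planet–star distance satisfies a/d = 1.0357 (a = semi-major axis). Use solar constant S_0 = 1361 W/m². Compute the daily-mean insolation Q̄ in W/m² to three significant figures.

Q̄ ≈ 294 W/m²

cos h₀ = −tan(-22.0°) tan(+23.200°) = 0.1732, h₀ = 1.3968 rad.
Bracket: h₀ sin ϕ sin δ + cos ϕ cos δ sin h₀ = 1.3968×-0.37461×0.39394 + 0.92718×0.91914×0.98489 = -0.206131 + 0.839331 = 0.633200.
Inverse-square distance factor (a/d)² = 1.0357² = 1.072674.
Q̄ = (S_0/π) × 1.072674 × [bracket] = (1361/π) × 1.072674 × 0.633200 = 294.3 W/m².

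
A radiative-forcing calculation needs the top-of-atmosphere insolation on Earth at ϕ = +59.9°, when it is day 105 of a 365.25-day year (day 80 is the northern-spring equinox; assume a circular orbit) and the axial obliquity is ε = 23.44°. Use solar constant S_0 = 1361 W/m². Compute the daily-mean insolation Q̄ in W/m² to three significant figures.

Solar longitude: L_s = 360° × (105 − 80)/365.25 = 24.641°.
sin δ = sin 23.44° × sin 24.641° = 0.16585, so δ = +9.547°.
cos h₀ = −tan(+59.9°) tan(+9.547°) = -0.2901, h₀ = 1.8651 rad.
Bracket: h₀ sin ϕ sin δ + cos ϕ cos δ sin h₀ = 1.8651×0.86515×0.16585 + 0.50151×0.98615×0.95699 = 0.267614 + 0.473293 = 0.740907.
Q̄ = (S_0/π) × [bracket] = (1361/π) × 0.740907 = 321.0 W/m².

Q̄ ≈ 321 W/m²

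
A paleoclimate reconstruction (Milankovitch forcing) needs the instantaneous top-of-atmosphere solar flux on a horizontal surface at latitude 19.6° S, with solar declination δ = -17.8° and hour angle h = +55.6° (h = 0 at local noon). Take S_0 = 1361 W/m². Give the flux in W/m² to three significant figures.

829 W/m²

cos θ_z = sin ϕ sin δ + cos ϕ cos δ cos h = 0.102546 + 0.506753 = 0.609299.
Flux = S_0 · cos θ_z = 1361 × 0.609299 = 829.3 W/m².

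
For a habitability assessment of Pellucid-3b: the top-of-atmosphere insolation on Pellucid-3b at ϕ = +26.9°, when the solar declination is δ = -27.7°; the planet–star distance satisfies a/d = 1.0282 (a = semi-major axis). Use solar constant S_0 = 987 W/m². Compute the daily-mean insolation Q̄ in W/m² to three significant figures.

Q̄ ≈ 162 W/m²

cos h₀ = −tan(+26.9°) tan(-27.700°) = 0.2664, h₀ = 1.3012 rad.
Bracket: h₀ sin ϕ sin δ + cos ϕ cos δ sin h₀ = 1.3012×0.45243×-0.46484 + 0.89180×0.88539×0.96388 = -0.273652 + 0.761071 = 0.487419.
Inverse-square distance factor (a/d)² = 1.0282² = 1.057195.
Q̄ = (S_0/π) × 1.057195 × [bracket] = (987/π) × 1.057195 × 0.487419 = 161.9 W/m².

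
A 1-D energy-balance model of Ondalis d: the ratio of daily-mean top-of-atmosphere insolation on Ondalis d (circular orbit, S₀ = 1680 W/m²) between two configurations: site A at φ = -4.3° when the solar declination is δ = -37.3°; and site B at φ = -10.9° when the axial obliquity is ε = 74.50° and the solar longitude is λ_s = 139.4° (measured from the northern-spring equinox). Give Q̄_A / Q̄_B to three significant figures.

— Configuration A (φ=-4.3°):
cos H₀ = −tan(-4.3°) tan(-37.300°) = -0.0573, H₀ = 1.6281 rad.
Bracket: H₀ sin φ sin δ + cos φ cos δ sin H₀ = 1.6281×-0.07498×-0.60599 + 0.99719×0.79547×0.99836 = 0.073976 + 0.791934 = 0.865910.
Q̄ = (S₀/π) × [bracket] = (1680/π) × 0.865910 = 463.05 W/m².
— Configuration B (φ=-10.9°):
Solar declination: sin δ = sin ε · sin λ_s = sin 74.50° × sin 139.4° = 0.62711, so δ = +38.837°.
cos H₀ = −tan(-10.9°) tan(+38.837°) = 0.1550, H₀ = 1.4151 rad.
Bracket: H₀ sin φ sin δ + cos φ cos δ sin H₀ = 1.4151×-0.18910×0.62711 + 0.98196×0.77893×0.98791 = -0.167812 + 0.755631 = 0.587819.
Q̄ = (S₀/π) × [bracket] = (1680/π) × 0.587819 = 314.34 W/m².
Ratio Q̄_A / Q̄_B = 463.05 / 314.34 = 1.473.

Q̄_A / Q̄_B ≈ 1.47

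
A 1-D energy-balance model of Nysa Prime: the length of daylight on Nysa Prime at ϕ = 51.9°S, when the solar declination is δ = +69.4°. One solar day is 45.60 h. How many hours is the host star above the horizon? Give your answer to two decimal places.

cos h₀ = −tan ϕ · tan δ = 3.3930 ≥ 1, so the host star never rises (polar night) and h₀ = 0.
Daylight = 2h₀/(2π) × 45.60 h = (0.0000/π) × 45.60 = 0.00 h.

0.00 h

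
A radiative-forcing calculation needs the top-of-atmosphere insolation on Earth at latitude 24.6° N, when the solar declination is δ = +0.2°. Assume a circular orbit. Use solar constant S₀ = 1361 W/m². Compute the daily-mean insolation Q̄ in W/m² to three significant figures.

cos H₀ = −tan(+24.6°) tan(+0.200°) = -0.0016, H₀ = 1.5724 rad.
Bracket: H₀ sin φ sin δ + cos φ cos δ sin H₀ = 1.5724×0.41628×0.00349 + 0.90924×0.99999×1.00000 = 0.002284 + 0.909231 = 0.911515.
Q̄ = (S₀/π) × [bracket] = (1361/π) × 0.911515 = 394.9 W/m².

Q̄ ≈ 395 W/m²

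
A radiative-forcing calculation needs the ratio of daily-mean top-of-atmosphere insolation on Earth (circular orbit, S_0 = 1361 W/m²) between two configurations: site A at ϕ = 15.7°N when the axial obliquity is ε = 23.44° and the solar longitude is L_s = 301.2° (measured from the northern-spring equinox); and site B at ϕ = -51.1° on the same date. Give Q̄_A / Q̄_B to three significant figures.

— Configuration A (ϕ=+15.7°):
Solar declination: sin δ = sin ε · sin L_s = sin 23.44° × sin 301.2° = -0.34025, so δ = -19.892°.
cos h₀ = −tan(+15.7°) tan(-19.892°) = 0.1017, h₀ = 1.4689 rad.
Bracket: h₀ sin ϕ sin δ + cos ϕ cos δ sin h₀ = 1.4689×0.27060×-0.34025 + 0.96269×0.94033×0.99481 = -0.135244 + 0.900548 = 0.765304.
Q̄ = (S_0/π) × [bracket] = (1361/π) × 0.765304 = 331.54 W/m².
— Configuration B (ϕ=-51.1°):
cos h₀ = −tan(-51.1°) tan(-19.892°) = -0.4484, h₀ = 2.0358 rad.
Bracket: h₀ sin ϕ sin δ + cos ϕ cos δ sin h₀ = 2.0358×-0.77824×-0.34025 + 0.62796×0.94033×0.89381 = 0.539072 + 0.527786 = 1.066858.
Q̄ = (S_0/π) × [bracket] = (1361/π) × 1.066858 = 462.18 W/m².
Ratio Q̄_A / Q̄_B = 331.54 / 462.18 = 0.7173.

Q̄_A / Q̄_B ≈ 0.717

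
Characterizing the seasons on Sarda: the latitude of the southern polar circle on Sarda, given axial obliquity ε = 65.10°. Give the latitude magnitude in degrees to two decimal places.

24.90°

The polar circle is the lowest latitude that experiences at least one full rotation of continuous darkness at the northern-summer solstice; it lies at |φ| = 90° − ε = 90° − 65.10° = 24.90°.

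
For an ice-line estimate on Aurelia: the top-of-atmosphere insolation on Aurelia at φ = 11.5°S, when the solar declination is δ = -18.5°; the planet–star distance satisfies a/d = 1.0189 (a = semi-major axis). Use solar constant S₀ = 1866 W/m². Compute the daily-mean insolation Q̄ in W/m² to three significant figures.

Q̄ ≈ 636 W/m²

cos H₀ = −tan(-11.5°) tan(-18.500°) = -0.0681, H₀ = 1.6389 rad.
Bracket: H₀ sin φ sin δ + cos φ cos δ sin H₀ = 1.6389×-0.19937×-0.31730 + 0.97992×0.94832×0.99768 = 0.103677 + 0.927122 = 1.030799.
Inverse-square distance factor (a/d)² = 1.0189² = 1.038157.
Q̄ = (S₀/π) × 1.038157 × [bracket] = (1866/π) × 1.038157 × 1.030799 = 635.6 W/m².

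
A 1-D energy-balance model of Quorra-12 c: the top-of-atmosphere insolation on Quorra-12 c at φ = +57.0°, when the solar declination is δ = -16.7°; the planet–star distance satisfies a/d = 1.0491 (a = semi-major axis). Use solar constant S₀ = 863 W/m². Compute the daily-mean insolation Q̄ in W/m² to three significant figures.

cos H₀ = −tan(+57.0°) tan(-16.700°) = 0.4620, H₀ = 1.0906 rad.
Bracket: H₀ sin φ sin δ + cos φ cos δ sin H₀ = 1.0906×0.83867×-0.28736 + 0.54464×0.95782×0.88689 = -0.262835 + 0.462661 = 0.199826.
Inverse-square distance factor (a/d)² = 1.0491² = 1.100611.
Q̄ = (S₀/π) × 1.100611 × [bracket] = (863/π) × 1.100611 × 0.199826 = 60.42 W/m².

Q̄ ≈ 60.4 W/m²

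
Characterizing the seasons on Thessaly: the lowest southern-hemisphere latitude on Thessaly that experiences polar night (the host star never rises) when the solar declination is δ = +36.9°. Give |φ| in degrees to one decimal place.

Polar night requires cos H₀ = −tan φ tan δ ≥ 1, i.e. tan φ tan δ ≤ −1.
The boundary is |tan φ| · |tan δ| = 1, so |φ| = 90° − |δ| = 90° − 36.9° = 53.1° in the southern hemisphere.

|φ| = 53.1°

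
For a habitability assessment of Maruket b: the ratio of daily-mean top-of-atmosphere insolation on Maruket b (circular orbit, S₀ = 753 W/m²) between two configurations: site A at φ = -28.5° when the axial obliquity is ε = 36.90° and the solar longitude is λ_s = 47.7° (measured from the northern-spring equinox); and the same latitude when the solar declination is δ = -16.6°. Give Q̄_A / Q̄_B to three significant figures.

— Configuration A (φ=-28.5°):
Solar declination: sin δ = sin ε · sin λ_s = sin 36.90° × sin 47.7° = 0.44409, so δ = +26.365°.
cos H₀ = −tan(-28.5°) tan(+26.365°) = 0.2691, H₀ = 1.2983 rad.
Bracket: H₀ sin φ sin δ + cos φ cos δ sin H₀ = 1.2983×-0.47716×0.44409 + 0.87882×0.89598×0.96311 = -0.275112 + 0.758358 = 0.483246.
Q̄ = (S₀/π) × [bracket] = (753/π) × 0.483246 = 115.83 W/m².
— Configuration B (φ=-28.5°):
cos H₀ = −tan(-28.5°) tan(-16.600°) = -0.1619, H₀ = 1.7334 rad.
Bracket: H₀ sin φ sin δ + cos φ cos δ sin H₀ = 1.7334×-0.47716×-0.28569 + 0.87882×0.95832×0.98681 = 0.236297 + 0.831082 = 1.067379.
Q̄ = (S₀/π) × [bracket] = (753/π) × 1.067379 = 255.84 W/m².
Ratio Q̄_A / Q̄_B = 115.83 / 255.84 = 0.4527.

Q̄_A / Q̄_B ≈ 0.453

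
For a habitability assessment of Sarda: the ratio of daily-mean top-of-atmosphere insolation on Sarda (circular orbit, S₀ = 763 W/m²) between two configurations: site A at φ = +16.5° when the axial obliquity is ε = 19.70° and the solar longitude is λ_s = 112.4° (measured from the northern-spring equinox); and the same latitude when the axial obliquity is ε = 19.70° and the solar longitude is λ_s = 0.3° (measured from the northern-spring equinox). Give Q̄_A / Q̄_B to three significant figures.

— Configuration A (φ=+16.5°):
Solar declination: sin δ = sin ε · sin λ_s = sin 19.70° × sin 112.4° = 0.31166, so δ = +18.159°.
cos H₀ = −tan(+16.5°) tan(+18.159°) = -0.0972, H₀ = 1.6681 rad.
Bracket: H₀ sin φ sin δ + cos φ cos δ sin H₀ = 1.6681×0.28402×0.31166 + 0.95882×0.95019×0.99527 = 0.147656 + 0.906752 = 1.054408.
Q̄ = (S₀/π) × [bracket] = (763/π) × 1.054408 = 256.08 W/m².
— Configuration B (φ=+16.5°):
Solar declination: sin δ = sin ε · sin λ_s = sin 19.70° × sin 0.3° = 0.00177, so δ = +0.101°.
cos H₀ = −tan(+16.5°) tan(+0.101°) = -0.0005, H₀ = 1.5713 rad.
Bracket: H₀ sin φ sin δ + cos φ cos δ sin H₀ = 1.5713×0.28402×0.00177 + 0.95882×1.00000×1.00000 = 0.000790 + 0.958820 = 0.959610.
Q̄ = (S₀/π) × [bracket] = (763/π) × 0.959610 = 233.06 W/m².
Ratio Q̄_A / Q̄_B = 256.08 / 233.06 = 1.099.

Q̄_A / Q̄_B ≈ 1.10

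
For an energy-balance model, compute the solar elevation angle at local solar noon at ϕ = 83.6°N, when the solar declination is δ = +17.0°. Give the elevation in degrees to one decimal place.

At local noon the hour angle is zero, so the zenith angle equals |ϕ − δ| = |+83.6° − (+17.000°)| = 66.600°.
Elevation = 90° − 66.600° = 23.4°.

23.4°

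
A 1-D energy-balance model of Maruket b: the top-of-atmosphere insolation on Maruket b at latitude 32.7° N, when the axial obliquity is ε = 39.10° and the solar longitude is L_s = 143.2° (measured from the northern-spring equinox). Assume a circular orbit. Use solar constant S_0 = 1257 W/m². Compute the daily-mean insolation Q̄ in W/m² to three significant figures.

Q̄ ≈ 451 W/m²

Solar declination: sin δ = sin ε · sin L_s = sin 39.10° × sin 143.2° = 0.37779, so δ = +22.197°.
cos h₀ = −tan(+32.7°) tan(+22.197°) = -0.2619, h₀ = 1.8358 rad.
Bracket: h₀ sin ϕ sin δ + cos ϕ cos δ sin h₀ = 1.8358×0.54024×0.37779 + 0.84151×0.92589×0.96508 = 0.374682 + 0.751938 = 1.126620.
Q̄ = (S_0/π) × [bracket] = (1257/π) × 1.126620 = 450.8 W/m².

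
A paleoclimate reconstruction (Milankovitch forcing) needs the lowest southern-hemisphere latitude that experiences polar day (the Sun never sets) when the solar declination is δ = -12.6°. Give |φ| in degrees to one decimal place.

Polar day requires cos H₀ = −tan φ tan δ ≤ −1, i.e. tan φ tan δ ≥ 1.
The boundary is |tan φ| · |tan δ| = 1, so |φ| = 90° − |δ| = 90° − 12.6° = 77.4° in the southern hemisphere.

|φ| = 77.4°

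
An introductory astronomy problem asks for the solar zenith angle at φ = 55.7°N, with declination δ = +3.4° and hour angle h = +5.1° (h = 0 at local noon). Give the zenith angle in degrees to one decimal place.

θ_z = 52.5°

cos θ_z = sin φ sin δ + cos φ cos δ cos h = 0.048993 + 0.560307 = 0.609300.
θ_z = arccos(0.609300) = 52.5°.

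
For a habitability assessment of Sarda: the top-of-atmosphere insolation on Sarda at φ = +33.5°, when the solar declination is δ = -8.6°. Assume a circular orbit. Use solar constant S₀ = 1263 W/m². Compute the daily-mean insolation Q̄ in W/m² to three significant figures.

cos H₀ = −tan(+33.5°) tan(-8.600°) = 0.1001, H₀ = 1.4705 rad.
Bracket: H₀ sin φ sin δ + cos φ cos δ sin H₀ = 1.4705×0.55194×-0.14954 + 0.83389×0.98876×0.99498 = -0.121371 + 0.820378 = 0.699007.
Q̄ = (S₀/π) × [bracket] = (1263/π) × 0.699007 = 281.0 W/m².

Q̄ ≈ 281 W/m²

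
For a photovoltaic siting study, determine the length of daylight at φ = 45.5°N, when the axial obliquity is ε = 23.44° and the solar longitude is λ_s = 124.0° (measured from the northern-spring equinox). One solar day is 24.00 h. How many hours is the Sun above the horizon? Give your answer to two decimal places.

14.78 h

Solar declination: sin δ = sin ε · sin λ_s = sin 23.44° × sin 124.0° = 0.32978, so δ = +19.256°.
cos H₀ = −tan φ · tan δ = −tan(+45.5°) × tan(+19.256°) = -0.3555, so H₀ = 1.9342 rad = 110.82°.
Daylight = 2H₀/(2π) × 24.00 h = (1.9342/π) × 24.00 = 14.78 h.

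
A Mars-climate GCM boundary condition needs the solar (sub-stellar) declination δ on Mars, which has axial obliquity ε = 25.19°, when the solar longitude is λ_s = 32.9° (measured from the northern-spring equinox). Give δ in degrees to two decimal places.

δ = +13.37°

sin δ = sin ε · sin λ_s = sin 25.19° × sin 32.9° = 0.231187.
δ = arcsin(0.231187) = +13.37°.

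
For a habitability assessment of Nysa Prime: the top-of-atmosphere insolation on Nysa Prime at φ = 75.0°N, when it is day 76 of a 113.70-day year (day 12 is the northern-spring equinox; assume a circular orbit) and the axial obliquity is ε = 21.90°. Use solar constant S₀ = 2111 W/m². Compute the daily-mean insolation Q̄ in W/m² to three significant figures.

Q̄ ≈ 51.6 W/m²

Solar longitude: λ_s = 360° × (76 − 12)/113.70 = 202.639°.
sin δ = sin 21.90° × sin 202.639° = -0.14357, so δ = -8.254°.
cos H₀ = −tan(+75.0°) tan(-8.254°) = 0.5414, H₀ = 0.9987 rad.
Bracket: H₀ sin φ sin δ + cos φ cos δ sin H₀ = 0.9987×0.96593×-0.14357 + 0.25882×0.98964×0.84076 = -0.138498 + 0.215351 = 0.076853.
Q̄ = (S₀/π) × [bracket] = (2111/π) × 0.076853 = 51.64 W/m².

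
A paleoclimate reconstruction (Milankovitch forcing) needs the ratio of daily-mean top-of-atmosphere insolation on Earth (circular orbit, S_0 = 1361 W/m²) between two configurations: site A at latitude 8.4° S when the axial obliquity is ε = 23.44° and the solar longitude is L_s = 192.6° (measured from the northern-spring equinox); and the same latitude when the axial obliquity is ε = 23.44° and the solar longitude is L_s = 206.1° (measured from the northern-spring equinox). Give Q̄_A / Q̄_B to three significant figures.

— Configuration A (ϕ=-8.4°):
Solar declination: sin δ = sin ε · sin L_s = sin 23.44° × sin 192.6° = -0.08677, so δ = -4.978°.
cos h₀ = −tan(-8.4°) tan(-4.978°) = -0.0129, h₀ = 1.5837 rad.
Bracket: h₀ sin ϕ sin δ + cos ϕ cos δ sin h₀ = 1.5837×-0.14608×-0.08677 + 0.98927×0.99623×0.99992 = 0.020074 + 0.985462 = 1.005536.
Q̄ = (S_0/π) × [bracket] = (1361/π) × 1.005536 = 435.62 W/m².
— Configuration B (ϕ=-8.4°):
Solar declination: sin δ = sin ε · sin L_s = sin 23.44° × sin 206.1° = -0.17500, so δ = -10.079°.
cos h₀ = −tan(-8.4°) tan(-10.079°) = -0.0262, h₀ = 1.5970 rad.
Bracket: h₀ sin ϕ sin δ + cos ϕ cos δ sin h₀ = 1.5970×-0.14608×-0.17500 + 0.98927×0.98457×0.99966 = 0.040826 + 0.973674 = 1.014500.
Q̄ = (S_0/π) × [bracket] = (1361/π) × 1.014500 = 439.50 W/m².
Ratio Q̄_A / Q̄_B = 435.62 / 439.50 = 0.9912.

Q̄_A / Q̄_B ≈ 0.991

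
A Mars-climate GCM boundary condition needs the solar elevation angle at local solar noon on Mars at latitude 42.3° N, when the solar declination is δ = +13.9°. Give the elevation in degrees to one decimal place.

61.6°

At local noon the hour angle is zero, so the zenith angle equals |φ − δ| = |+42.3° − (+13.900°)| = 28.400°.
Elevation = 90° − 28.400° = 61.6°.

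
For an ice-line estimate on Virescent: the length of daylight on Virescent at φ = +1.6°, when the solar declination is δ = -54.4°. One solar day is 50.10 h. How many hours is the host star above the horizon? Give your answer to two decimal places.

cos H₀ = −tan φ · tan δ = −tan(+1.6°) × tan(-54.400°) = 0.0390, so H₀ = 1.5318 rad = 87.76°.
Daylight = 2H₀/(2π) × 50.10 h = (1.5318/π) × 50.10 = 24.43 h.

24.43 h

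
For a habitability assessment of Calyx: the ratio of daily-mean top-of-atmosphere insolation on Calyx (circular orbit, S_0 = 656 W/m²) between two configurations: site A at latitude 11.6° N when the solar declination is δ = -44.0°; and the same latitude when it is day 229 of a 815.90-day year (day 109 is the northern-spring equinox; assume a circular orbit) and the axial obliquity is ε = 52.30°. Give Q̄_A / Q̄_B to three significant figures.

Q̄_A / Q̄_B ≈ 0.515

— Configuration A (ϕ=+11.6°):
cos h₀ = −tan(+11.6°) tan(-44.000°) = 0.1982, h₀ = 1.3712 rad.
Bracket: h₀ sin ϕ sin δ + cos ϕ cos δ sin h₀ = 1.3712×0.20108×-0.69466 + 0.97958×0.71934×0.98016 = -0.191532 + 0.690671 = 0.499139.
Q̄ = (S_0/π) × [bracket] = (656/π) × 0.499139 = 104.23 W/m².
— Configuration B (ϕ=+11.6°):
Solar longitude: L_s = 360° × (229 − 109)/815.90 = 52.948°.
sin δ = sin 52.30° × sin 52.948° = 0.63146, so δ = +39.158°.
cos h₀ = −tan(+11.6°) tan(+39.158°) = -0.1672, h₀ = 1.7388 rad.
Bracket: h₀ sin ϕ sin δ + cos ϕ cos δ sin h₀ = 1.7388×0.20108×0.63146 + 0.97958×0.77541×0.98593 = 0.220782 + 0.748889 = 0.969671.
Q̄ = (S_0/π) × [bracket] = (656/π) × 0.969671 = 202.48 W/m².
Ratio Q̄_A / Q̄_B = 104.23 / 202.48 = 0.5148.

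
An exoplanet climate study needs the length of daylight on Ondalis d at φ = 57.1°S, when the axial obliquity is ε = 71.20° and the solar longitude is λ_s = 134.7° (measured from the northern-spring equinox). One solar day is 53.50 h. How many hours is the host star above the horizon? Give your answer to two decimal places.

Solar declination: sin δ = sin ε · sin λ_s = sin 71.20° × sin 134.7° = 0.67288, so δ = +42.290°.
cos H₀ = −tan φ · tan δ = 1.4060 ≥ 1, so the host star never rises (polar night) and H₀ = 0.
Daylight = 2H₀/(2π) × 53.50 h = (0.0000/π) × 53.50 = 0.00 h.

0.00 h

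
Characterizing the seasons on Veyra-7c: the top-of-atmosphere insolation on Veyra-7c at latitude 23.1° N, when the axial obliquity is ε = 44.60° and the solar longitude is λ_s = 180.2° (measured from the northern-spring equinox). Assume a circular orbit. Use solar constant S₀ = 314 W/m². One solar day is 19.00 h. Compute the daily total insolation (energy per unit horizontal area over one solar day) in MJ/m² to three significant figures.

6.28 MJ/m²

Solar declination: sin δ = sin ε · sin λ_s = sin 44.60° × sin 180.2° = -0.00245, so δ = -0.140°.
cos H₀ = −tan(+23.1°) tan(-0.140°) = 0.0010, H₀ = 1.5698 rad.
Bracket: H₀ sin φ sin δ + cos φ cos δ sin H₀ = 1.5698×0.39234×-0.00245 + 0.91982×1.00000×1.00000 = -0.001509 + 0.919820 = 0.918311.
Q̄ = (S₀/π) × [bracket] = (314/π) × 0.918311 = 91.785 W/m².
Daily total = Q̄ × 19.00 h × 3600 s/h = 91.785 × 19.00 × 3600 / 10⁶ = 6.278 MJ/m².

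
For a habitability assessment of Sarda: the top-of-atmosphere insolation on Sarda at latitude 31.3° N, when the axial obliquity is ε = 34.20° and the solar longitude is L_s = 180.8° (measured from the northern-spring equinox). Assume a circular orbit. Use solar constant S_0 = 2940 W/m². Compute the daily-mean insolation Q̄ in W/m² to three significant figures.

Q̄ ≈ 794 W/m²

Solar declination: sin δ = sin ε · sin L_s = sin 34.20° × sin 180.8° = -0.00785, so δ = -0.450°.
cos h₀ = −tan(+31.3°) tan(-0.450°) = 0.0048, h₀ = 1.5660 rad.
Bracket: h₀ sin ϕ sin δ + cos ϕ cos δ sin h₀ = 1.5660×0.51952×-0.00785 + 0.85446×0.99997×0.99999 = -0.006387 + 0.854426 = 0.848039.
Q̄ = (S_0/π) × [bracket] = (2940/π) × 0.848039 = 793.6 W/m².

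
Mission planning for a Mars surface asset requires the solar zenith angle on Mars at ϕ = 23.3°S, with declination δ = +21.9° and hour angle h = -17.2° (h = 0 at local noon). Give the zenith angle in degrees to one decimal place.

cos θ_z = sin ϕ sin δ + cos ϕ cos δ cos h = -0.147534 + 0.814058 = 0.666524.
θ_z = arccos(0.666524) = 48.2°.

θ_z = 48.2°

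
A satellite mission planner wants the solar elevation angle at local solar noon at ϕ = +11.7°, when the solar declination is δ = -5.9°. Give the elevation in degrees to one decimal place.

At local noon the hour angle is zero, so the zenith angle equals |ϕ − δ| = |+11.7° − (-5.900°)| = 17.600°.
Elevation = 90° − 17.600° = 72.4°.

72.4°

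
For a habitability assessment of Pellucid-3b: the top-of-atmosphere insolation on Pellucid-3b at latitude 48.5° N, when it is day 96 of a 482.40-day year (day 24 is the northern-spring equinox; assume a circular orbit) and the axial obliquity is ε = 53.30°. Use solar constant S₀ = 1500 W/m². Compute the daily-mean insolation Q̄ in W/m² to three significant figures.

Q̄ ≈ 728 W/m²

Solar longitude: λ_s = 360° × (96 − 24)/482.40 = 53.731°.
sin δ = sin 53.30° × sin 53.731° = 0.64643, so δ = +40.273°.
cos H₀ = −tan(+48.5°) tan(+40.273°) = -0.9577, H₀ = 2.8495 rad.
Bracket: H₀ sin φ sin δ + cos φ cos δ sin H₀ = 2.8495×0.74896×0.64643 + 0.66262×0.76297×0.28793 = 1.379586 + 0.145566 = 1.525152.
Q̄ = (S₀/π) × [bracket] = (1500/π) × 1.525152 = 728.2 W/m².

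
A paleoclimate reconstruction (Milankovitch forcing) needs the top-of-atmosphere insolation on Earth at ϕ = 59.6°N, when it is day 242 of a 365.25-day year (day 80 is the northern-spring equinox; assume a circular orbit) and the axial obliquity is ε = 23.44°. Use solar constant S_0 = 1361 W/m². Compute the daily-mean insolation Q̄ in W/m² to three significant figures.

Solar longitude: L_s = 360° × (242 − 80)/365.25 = 159.671°.
sin δ = sin 23.44° × sin 159.671° = 0.13819, so δ = +7.943°.
cos h₀ = −tan(+59.6°) tan(+7.943°) = -0.2378, h₀ = 1.8109 rad.
Bracket: h₀ sin ϕ sin δ + cos ϕ cos δ sin h₀ = 1.8109×0.86251×0.13819 + 0.50603×0.99041×0.97131 = 0.215842 + 0.486798 = 0.702640.
Q̄ = (S_0/π) × [bracket] = (1361/π) × 0.702640 = 304.4 W/m².

Q̄ ≈ 304 W/m²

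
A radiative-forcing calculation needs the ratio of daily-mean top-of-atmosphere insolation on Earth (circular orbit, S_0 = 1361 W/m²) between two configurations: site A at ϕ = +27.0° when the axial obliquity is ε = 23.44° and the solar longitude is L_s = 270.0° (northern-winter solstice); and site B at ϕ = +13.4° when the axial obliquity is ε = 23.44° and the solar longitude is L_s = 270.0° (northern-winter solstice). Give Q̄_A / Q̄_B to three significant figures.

Q̄_A / Q̄_B ≈ 0.736

— Configuration A (ϕ=+27.0°):
Solar declination: sin δ = sin ε · sin L_s = sin 23.44° × sin 270.0° = -0.39779, so δ = -23.440°.
cos h₀ = −tan(+27.0°) tan(-23.440°) = 0.2209, h₀ = 1.3480 rad.
Bracket: h₀ sin ϕ sin δ + cos ϕ cos δ sin h₀ = 1.3480×0.45399×-0.39779 + 0.89101×0.91748×0.97529 = -0.243439 + 0.797284 = 0.553845.
Q̄ = (S_0/π) × [bracket] = (1361/π) × 0.553845 = 239.94 W/m².
— Configuration B (ϕ=+13.4°):
Solar declination: sin δ = sin ε · sin L_s = sin 23.44° × sin 270.0° = -0.39779, so δ = -23.440°.
cos h₀ = −tan(+13.4°) tan(-23.440°) = 0.1033, h₀ = 1.4673 rad.
Bracket: h₀ sin ϕ sin δ + cos ϕ cos δ sin h₀ = 1.4673×0.23175×-0.39779 + 0.97278×0.91748×0.99465 = -0.135267 + 0.887731 = 0.752464.
Q̄ = (S_0/π) × [bracket] = (1361/π) × 0.752464 = 325.98 W/m².
Ratio Q̄_A / Q̄_B = 239.94 / 325.98 = 0.7361.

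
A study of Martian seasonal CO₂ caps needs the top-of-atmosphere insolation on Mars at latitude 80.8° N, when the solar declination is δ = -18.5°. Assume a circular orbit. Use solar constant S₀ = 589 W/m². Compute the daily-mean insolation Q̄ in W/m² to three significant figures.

Q̄ ≈ 0.00 W/m²

cos H₀ = −tan(+80.8°) tan(-18.500°) = 2.0659 ≥ 1 ⇒ polar night, H₀ = 0 and Q̄ = 0.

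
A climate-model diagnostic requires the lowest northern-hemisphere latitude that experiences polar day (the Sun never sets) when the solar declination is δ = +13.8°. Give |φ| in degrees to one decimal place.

Polar day requires cos H₀ = −tan φ tan δ ≤ −1, i.e. tan φ tan δ ≥ 1.
The boundary is |tan φ| · |tan δ| = 1, so |φ| = 90° − |δ| = 90° − 13.8° = 76.2° in the northern hemisphere.

|φ| = 76.2°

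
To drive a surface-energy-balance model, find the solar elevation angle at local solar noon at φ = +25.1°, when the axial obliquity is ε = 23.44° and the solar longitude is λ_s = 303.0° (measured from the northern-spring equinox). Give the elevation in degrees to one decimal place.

45.4°

Solar declination: sin δ = sin ε · sin λ_s = sin 23.44° × sin 303.0° = -0.33361, so δ = -19.488°.
At local noon the hour angle is zero, so the zenith angle equals |φ − δ| = |+25.1° − (-19.488°)| = 44.588°.
Elevation = 90° − 44.588° = 45.4°.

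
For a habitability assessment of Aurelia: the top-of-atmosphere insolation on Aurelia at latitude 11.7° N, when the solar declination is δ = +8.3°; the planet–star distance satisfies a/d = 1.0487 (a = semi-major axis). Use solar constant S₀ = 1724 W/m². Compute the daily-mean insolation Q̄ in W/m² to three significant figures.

Q̄ ≈ 613 W/m²

cos H₀ = −tan(+11.7°) tan(+8.300°) = -0.0302, H₀ = 1.6010 rad.
Bracket: H₀ sin φ sin δ + cos φ cos δ sin H₀ = 1.6010×0.20279×0.14436 + 0.97922×0.98953×0.99954 = 0.046869 + 0.968522 = 1.015391.
Inverse-square distance factor (a/d)² = 1.0487² = 1.099772.
Q̄ = (S₀/π) × 1.099772 × [bracket] = (1724/π) × 1.099772 × 1.015391 = 612.8 W/m².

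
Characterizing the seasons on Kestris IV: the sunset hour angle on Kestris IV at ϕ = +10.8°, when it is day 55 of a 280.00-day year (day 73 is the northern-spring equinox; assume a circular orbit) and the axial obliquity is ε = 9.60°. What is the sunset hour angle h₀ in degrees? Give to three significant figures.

Solar longitude: L_s = 360° × (55 − 73)/280.00 = -23.143°, i.e. -23.143° + 360° = 336.857°.
sin δ = sin 9.60° × sin 336.857° = -0.06554, so δ = -3.758°.
cos h₀ = −tan ϕ · tan δ = −tan(+10.8°) × tan(-3.758°) = 0.0125, so h₀ = 1.5583 rad = 89.28°.

h₀ = 89.3°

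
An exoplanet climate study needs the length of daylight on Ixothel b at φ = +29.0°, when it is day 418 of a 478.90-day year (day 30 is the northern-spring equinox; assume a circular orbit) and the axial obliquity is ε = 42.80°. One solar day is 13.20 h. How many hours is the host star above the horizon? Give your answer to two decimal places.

4.63 h

Solar longitude: λ_s = 360° × (418 − 30)/478.90 = 291.668°.
sin δ = sin 42.80° × sin 291.668° = -0.63143, so δ = -39.156°.
cos H₀ = −tan φ · tan δ = −tan(+29.0°) × tan(-39.156°) = 0.4514, so H₀ = 1.1025 rad = 63.17°.
Daylight = 2H₀/(2π) × 13.20 h = (1.1025/π) × 13.20 = 4.63 h.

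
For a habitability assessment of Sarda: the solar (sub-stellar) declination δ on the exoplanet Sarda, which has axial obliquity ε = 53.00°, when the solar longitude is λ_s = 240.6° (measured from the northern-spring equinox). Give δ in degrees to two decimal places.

δ = -44.09°

sin δ = sin ε · sin λ_s = sin 53.00° × sin 240.6° = -0.695782.
δ = arcsin(-0.695782) = -44.09°.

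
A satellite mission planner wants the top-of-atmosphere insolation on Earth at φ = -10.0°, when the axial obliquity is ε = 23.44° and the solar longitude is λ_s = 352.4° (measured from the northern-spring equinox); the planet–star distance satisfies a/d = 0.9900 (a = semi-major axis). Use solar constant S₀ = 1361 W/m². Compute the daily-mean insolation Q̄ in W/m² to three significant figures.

Solar declination: sin δ = sin ε · sin λ_s = sin 23.44° × sin 352.4° = -0.05261, so δ = -3.016°.
cos H₀ = −tan(-10.0°) tan(-3.016°) = -0.0093, H₀ = 1.5801 rad.
Bracket: H₀ sin φ sin δ + cos φ cos δ sin H₀ = 1.5801×-0.17365×-0.05261 + 0.98481×0.99862×0.99996 = 0.014435 + 0.983412 = 0.997847.
Inverse-square distance factor (a/d)² = 0.9900² = 0.980100.
Q̄ = (S₀/π) × 0.980100 × [bracket] = (1361/π) × 0.980100 × 0.997847 = 423.7 W/m².

Q̄ ≈ 424 W/m²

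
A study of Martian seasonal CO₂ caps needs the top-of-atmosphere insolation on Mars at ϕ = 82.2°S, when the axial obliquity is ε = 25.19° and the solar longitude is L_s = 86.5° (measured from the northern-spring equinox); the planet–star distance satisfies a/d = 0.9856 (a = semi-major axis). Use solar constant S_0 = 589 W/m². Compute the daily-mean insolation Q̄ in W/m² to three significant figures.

Q̄ ≈ 0.00 W/m²

Solar declination: sin δ = sin ε · sin L_s = sin 25.19° × sin 86.5° = 0.42483, so δ = +25.140°.
cos h₀ = −tan(-82.2°) tan(+25.140°) = 3.4258 ≥ 1 ⇒ polar night, h₀ = 0 and Q̄ = 0.
Inverse-square distance factor (a/d)² = 0.9856² = 0.971407.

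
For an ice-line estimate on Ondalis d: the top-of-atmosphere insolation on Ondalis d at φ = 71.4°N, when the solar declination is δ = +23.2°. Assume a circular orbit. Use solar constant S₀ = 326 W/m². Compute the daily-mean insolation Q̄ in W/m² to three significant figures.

cos H₀ = −tan(+71.4°) tan(+23.200°) = -1.2736 ≤ −1 ⇒ polar day, H₀ = π.
Bracket: H₀ sin φ sin δ + cos φ cos δ sin H₀ = 3.1416×0.94777×0.39394 + 0.31896×0.91914×0.00000 = 1.172962 + 0.000000 = 1.172962.
Q̄ = (S₀/π) × [bracket] = (326/π) × 1.172962 = 121.7 W/m².

Q̄ ≈ 122 W/m²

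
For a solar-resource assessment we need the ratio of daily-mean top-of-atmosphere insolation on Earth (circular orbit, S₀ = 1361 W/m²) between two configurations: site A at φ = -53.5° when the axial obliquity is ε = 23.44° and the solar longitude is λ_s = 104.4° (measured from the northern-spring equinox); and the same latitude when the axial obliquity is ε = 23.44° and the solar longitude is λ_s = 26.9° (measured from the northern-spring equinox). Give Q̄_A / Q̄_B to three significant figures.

Q̄_A / Q̄_B ≈ 0.405

— Configuration A (φ=-53.5°):
Solar declination: sin δ = sin ε · sin λ_s = sin 23.44° × sin 104.4° = 0.38529, so δ = +22.662°.
cos H₀ = −tan(-53.5°) tan(+22.662°) = 0.5643, H₀ = 0.9713 rad.
Bracket: H₀ sin φ sin δ + cos φ cos δ sin H₀ = 0.9713×-0.80386×0.38529 + 0.59482×0.92280×0.82560 = -0.300830 + 0.453172 = 0.152342.
Q̄ = (S₀/π) × [bracket] = (1361/π) × 0.152342 = 65.998 W/m².
— Configuration B (φ=-53.5°):
Solar declination: sin δ = sin ε · sin λ_s = sin 23.44° × sin 26.9° = 0.17997, so δ = +10.368°.
cos H₀ = −tan(-53.5°) tan(+10.368°) = 0.2473, H₀ = 1.3209 rad.
Bracket: H₀ sin φ sin δ + cos φ cos δ sin H₀ = 1.3209×-0.80386×0.17997 + 0.59482×0.98367×0.96895 = -0.191096 + 0.566939 = 0.375843.
Q̄ = (S₀/π) × [bracket] = (1361/π) × 0.375843 = 162.82 W/m².
Ratio Q̄_A / Q̄_B = 65.998 / 162.82 = 0.4053.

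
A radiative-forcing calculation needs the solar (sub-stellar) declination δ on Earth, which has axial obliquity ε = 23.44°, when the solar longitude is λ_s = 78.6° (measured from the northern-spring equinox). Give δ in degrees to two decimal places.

sin δ = sin ε · sin λ_s = sin 23.44° × sin 78.6° = 0.389941.
δ = arcsin(0.389941) = +22.95°.

δ = +22.95°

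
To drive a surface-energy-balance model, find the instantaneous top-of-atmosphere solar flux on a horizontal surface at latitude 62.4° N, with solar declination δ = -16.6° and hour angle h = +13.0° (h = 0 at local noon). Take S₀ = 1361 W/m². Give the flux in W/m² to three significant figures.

244 W/m²

cos θ_z = sin φ sin δ + cos φ cos δ cos h = -0.253178 + 0.432608 = 0.179430.
Flux = S₀ · cos θ_z = 1361 × 0.179430 = 244.2 W/m².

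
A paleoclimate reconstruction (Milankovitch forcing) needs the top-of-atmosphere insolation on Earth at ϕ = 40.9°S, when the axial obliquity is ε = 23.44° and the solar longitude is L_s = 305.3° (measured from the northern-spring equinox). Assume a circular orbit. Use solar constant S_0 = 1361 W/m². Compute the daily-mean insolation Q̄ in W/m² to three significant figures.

Solar declination: sin δ = sin ε · sin L_s = sin 23.44° × sin 305.3° = -0.32465, so δ = -18.944°.
cos h₀ = −tan(-40.9°) tan(-18.944°) = -0.2973, h₀ = 1.8727 rad.
Bracket: h₀ sin ϕ sin δ + cos ϕ cos δ sin h₀ = 1.8727×-0.65474×-0.32465 + 0.75585×0.94583×0.95478 = 0.398064 + 0.682578 = 1.080642.
Q̄ = (S_0/π) × [bracket] = (1361/π) × 1.080642 = 468.2 W/m².

Q̄ ≈ 468 W/m²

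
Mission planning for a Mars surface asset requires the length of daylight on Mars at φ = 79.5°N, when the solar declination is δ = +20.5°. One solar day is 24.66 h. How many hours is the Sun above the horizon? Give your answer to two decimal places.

24.66 h

Sunrise equation: cos H₀ = −tan φ · tan δ = -2.0173 ≤ −1, so the Sun never sets (polar day) and H₀ = π.
Daylight = 2H₀/(2π) × 24.66 h = (3.1416/π) × 24.66 = 24.66 h.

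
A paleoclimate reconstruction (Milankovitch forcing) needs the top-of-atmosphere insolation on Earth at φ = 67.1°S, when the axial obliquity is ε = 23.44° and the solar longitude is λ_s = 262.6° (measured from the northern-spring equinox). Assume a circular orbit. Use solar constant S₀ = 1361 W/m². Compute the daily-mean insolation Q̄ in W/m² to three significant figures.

Q̄ ≈ 495 W/m²

Solar declination: sin δ = sin ε · sin λ_s = sin 23.44° × sin 262.6° = -0.39448, so δ = -23.233°.
cos H₀ = −tan(-67.1°) tan(-23.233°) = -1.0163 ≤ −1 ⇒ polar day, H₀ = π.
Bracket: H₀ sin φ sin δ + cos φ cos δ sin H₀ = 3.1416×-0.92119×-0.39448 + 0.38912×0.91891×0.00000 = 1.141629 + 0.000000 = 1.141629.
Q̄ = (S₀/π) × [bracket] = (1361/π) × 1.141629 = 494.6 W/m².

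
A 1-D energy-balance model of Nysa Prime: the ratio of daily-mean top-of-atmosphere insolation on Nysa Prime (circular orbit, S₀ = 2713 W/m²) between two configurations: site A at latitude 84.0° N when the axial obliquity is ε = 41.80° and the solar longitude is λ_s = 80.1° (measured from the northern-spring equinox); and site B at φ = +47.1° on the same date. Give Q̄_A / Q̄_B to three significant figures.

— Configuration A (φ=+84.0°):
Solar declination: sin δ = sin ε · sin λ_s = sin 41.80° × sin 80.1° = 0.65661, so δ = +41.042°.
cos H₀ = −tan(+84.0°) tan(+41.042°) = -8.2829 ≤ −1 ⇒ polar day, H₀ = π.
Bracket: H₀ sin φ sin δ + cos φ cos δ sin H₀ = 3.1416×0.99452×0.65661 + 0.10453×0.75423×0.00000 = 2.051502 + 0.000000 = 2.051502.
Q̄ = (S₀/π) × [bracket] = (2713/π) × 2.051502 = 1771.6 W/m².
— Configuration B (φ=+47.1°):
cos H₀ = −tan(+47.1°) tan(+41.042°) = -0.9368, H₀ = 2.7843 rad.
Bracket: H₀ sin φ sin δ + cos φ cos δ sin H₀ = 2.7843×0.73254×0.65661 + 0.68072×0.75423×0.34976 = 1.339229 + 0.179574 = 1.518803.
Q̄ = (S₀/π) × [bracket] = (2713/π) × 1.518803 = 1311.6 W/m².
Ratio Q̄_A / Q̄_B = 1771.6 / 1311.6 = 1.351.

Q̄_A / Q̄_B ≈ 1.35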